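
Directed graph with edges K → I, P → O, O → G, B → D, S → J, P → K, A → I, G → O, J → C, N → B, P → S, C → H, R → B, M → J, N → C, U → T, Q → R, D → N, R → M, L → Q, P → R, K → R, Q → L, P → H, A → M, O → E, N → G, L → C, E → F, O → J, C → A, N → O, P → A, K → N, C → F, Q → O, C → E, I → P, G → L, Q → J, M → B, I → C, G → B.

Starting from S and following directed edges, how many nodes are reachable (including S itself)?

19

BFS from S visits: S, J, C, A, E, F, H, I, M, P, B, K, O, R, D, N, G, L, Q
Reachable nodes: 19 of 21 total.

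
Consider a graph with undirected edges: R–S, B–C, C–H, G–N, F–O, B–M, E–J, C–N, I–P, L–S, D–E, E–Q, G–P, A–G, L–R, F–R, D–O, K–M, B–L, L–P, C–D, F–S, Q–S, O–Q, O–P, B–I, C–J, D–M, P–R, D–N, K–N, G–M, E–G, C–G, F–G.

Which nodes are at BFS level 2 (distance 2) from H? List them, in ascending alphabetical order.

Level 0: H
Level 1: C
Level 2: B, D, G, J, N
Level 3: A, E, F, I, K, L, M, O, P
Level 4: Q, R, S

B, D, G, J, N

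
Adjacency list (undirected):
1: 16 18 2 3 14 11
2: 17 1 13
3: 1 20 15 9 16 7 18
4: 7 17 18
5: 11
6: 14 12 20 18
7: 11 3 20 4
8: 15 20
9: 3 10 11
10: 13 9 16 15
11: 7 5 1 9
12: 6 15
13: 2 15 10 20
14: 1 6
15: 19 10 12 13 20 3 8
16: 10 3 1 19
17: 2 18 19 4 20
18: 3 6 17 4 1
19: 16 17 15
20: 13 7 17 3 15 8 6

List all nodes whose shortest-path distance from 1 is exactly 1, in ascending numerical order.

Level 0: 1
Level 1: 2, 3, 11, 14, 16, 18
Level 2: 4, 5, 6, 7, 9, 10, 13, 15, 17, 19, 20
Level 3: 8, 12

2, 3, 11, 14, 16, 18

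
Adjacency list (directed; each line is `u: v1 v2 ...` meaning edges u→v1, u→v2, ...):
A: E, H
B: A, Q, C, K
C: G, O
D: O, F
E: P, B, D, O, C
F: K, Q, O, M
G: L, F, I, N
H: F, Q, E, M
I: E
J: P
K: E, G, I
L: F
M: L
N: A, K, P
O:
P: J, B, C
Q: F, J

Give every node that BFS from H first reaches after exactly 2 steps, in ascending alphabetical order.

Level 0: H
Level 1: E, F, M, Q
Level 2: B, C, D, J, K, L, O, P
Level 3: A, G, I
Level 4: N

B, C, D, J, K, L, O, P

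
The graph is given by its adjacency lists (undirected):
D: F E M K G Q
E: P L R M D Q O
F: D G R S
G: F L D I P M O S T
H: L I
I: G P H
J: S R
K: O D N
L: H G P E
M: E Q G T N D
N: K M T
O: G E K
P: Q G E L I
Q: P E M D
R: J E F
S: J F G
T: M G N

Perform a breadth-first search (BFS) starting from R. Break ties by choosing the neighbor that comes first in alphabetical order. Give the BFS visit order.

R, E, F, J, D, L, M, O, P, Q, G, S, K, H, N, T, I

Visit R; enqueue E, F, J → queue [E, F, J]
Visit E; enqueue D, L, M, O, P, Q → queue [F, J, D, L, M, O, P, Q]
Visit F; enqueue G, S → queue [J, D, L, M, O, P, Q, G, S]
Visit J → queue [D, L, M, O, P, Q, G, S]
Visit D; enqueue K → queue [L, M, O, P, Q, G, S, K]
Visit L; enqueue H → queue [M, O, P, Q, G, S, K, H]
Visit M; enqueue N, T → queue [O, P, Q, G, S, K, H, N, T]
Visit O → queue [P, Q, G, S, K, H, N, T]
Visit P; enqueue I → queue [Q, G, S, K, H, N, T, I]
Visit Q → queue [G, S, K, H, N, T, I]
Visit G → queue [S, K, H, N, T, I]
Visit S → queue [K, H, N, T, I]
Visit K → queue [H, N, T, I]
Visit H → queue [N, T, I]
Visit N → queue [T, I]
Visit T → queue [I]
Visit I → queue []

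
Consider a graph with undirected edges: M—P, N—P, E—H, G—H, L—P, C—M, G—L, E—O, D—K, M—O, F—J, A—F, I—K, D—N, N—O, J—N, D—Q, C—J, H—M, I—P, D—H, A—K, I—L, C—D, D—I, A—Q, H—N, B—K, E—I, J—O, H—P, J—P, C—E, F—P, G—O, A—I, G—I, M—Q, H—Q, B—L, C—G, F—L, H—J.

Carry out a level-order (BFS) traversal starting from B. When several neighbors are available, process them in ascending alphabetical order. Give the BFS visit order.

Visit B; enqueue K, L → queue [K, L]
Visit K; enqueue A, D, I → queue [L, A, D, I]
Visit L; enqueue F, G, P → queue [A, D, I, F, G, P]
Visit A; enqueue Q → queue [D, I, F, G, P, Q]
Visit D; enqueue C, H, N → queue [I, F, G, P, Q, C, H, N]
Visit I; enqueue E → queue [F, G, P, Q, C, H, N, E]
Visit F; enqueue J → queue [G, P, Q, C, H, N, E, J]
Visit G; enqueue O → queue [P, Q, C, H, N, E, J, O]
Visit P; enqueue M → queue [Q, C, H, N, E, J, O, M]
Visit Q → queue [C, H, N, E, J, O, M]
Visit C → queue [H, N, E, J, O, M]
Visit H → queue [N, E, J, O, M]
Visit N → queue [E, J, O, M]
Visit E → queue [J, O, M]
Visit J → queue [O, M]
Visit O → queue [M]
Visit M → queue []

B, K, L, A, D, I, F, G, P, Q, C, H, N, E, J, O, M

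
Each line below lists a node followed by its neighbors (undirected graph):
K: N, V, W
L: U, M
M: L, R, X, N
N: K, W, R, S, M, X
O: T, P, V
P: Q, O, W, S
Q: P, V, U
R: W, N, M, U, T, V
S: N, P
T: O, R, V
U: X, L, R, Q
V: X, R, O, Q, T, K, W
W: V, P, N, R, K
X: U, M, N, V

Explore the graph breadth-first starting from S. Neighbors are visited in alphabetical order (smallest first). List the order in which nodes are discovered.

Visit S; enqueue N, P → queue [N, P]
Visit N; enqueue K, M, R, W, X → queue [P, K, M, R, W, X]
Visit P; enqueue O, Q → queue [K, M, R, W, X, O, Q]
Visit K; enqueue V → queue [M, R, W, X, O, Q, V]
Visit M; enqueue L → queue [R, W, X, O, Q, V, L]
Visit R; enqueue T, U → queue [W, X, O, Q, V, L, T, U]
Visit W → queue [X, O, Q, V, L, T, U]
Visit X → queue [O, Q, V, L, T, U]
Visit O → queue [Q, V, L, T, U]
Visit Q → queue [V, L, T, U]
Visit V → queue [L, T, U]
Visit L → queue [T, U]
Visit T → queue [U]
Visit U → queue []

S, N, P, K, M, R, W, X, O, Q, V, L, T, U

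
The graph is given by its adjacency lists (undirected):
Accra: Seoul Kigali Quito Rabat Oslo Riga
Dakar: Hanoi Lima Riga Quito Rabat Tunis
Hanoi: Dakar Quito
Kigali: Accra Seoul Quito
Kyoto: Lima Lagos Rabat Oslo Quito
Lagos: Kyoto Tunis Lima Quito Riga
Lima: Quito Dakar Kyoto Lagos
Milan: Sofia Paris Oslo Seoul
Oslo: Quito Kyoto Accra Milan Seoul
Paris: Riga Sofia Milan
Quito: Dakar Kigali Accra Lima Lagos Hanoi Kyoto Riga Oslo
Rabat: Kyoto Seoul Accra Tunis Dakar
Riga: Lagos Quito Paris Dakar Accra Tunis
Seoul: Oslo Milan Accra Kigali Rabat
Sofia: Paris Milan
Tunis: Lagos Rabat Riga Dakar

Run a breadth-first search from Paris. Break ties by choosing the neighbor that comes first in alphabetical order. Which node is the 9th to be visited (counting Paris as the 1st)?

Visit Paris; enqueue Milan, Riga, Sofia → queue [Milan, Riga, Sofia]
Visit Milan; enqueue Oslo, Seoul → queue [Riga, Sofia, Oslo, Seoul]
Visit Riga; enqueue Accra, Dakar, Lagos, Quito, Tunis → queue [Sofia, Oslo, Seoul, Accra, Dakar, Lagos, Quito, Tunis]
Visit Sofia → queue [Oslo, Seoul, Accra, Dakar, Lagos, Quito, Tunis]
Visit Oslo; enqueue Kyoto → queue [Seoul, Accra, Dakar, Lagos, Quito, Tunis, Kyoto]
Visit Seoul; enqueue Kigali, Rabat → queue [Accra, Dakar, Lagos, Quito, Tunis, Kyoto, Kigali, Rabat]
Visit Accra → queue [Dakar, Lagos, Quito, Tunis, Kyoto, Kigali, Rabat]
Visit Dakar; enqueue Hanoi, Lima → queue [Lagos, Quito, Tunis, Kyoto, Kigali, Rabat, Hanoi, Lima]
Visit Lagos → queue [Quito, Tunis, Kyoto, Kigali, Rabat, Hanoi, Lima]
Visit Quito → queue [Tunis, Kyoto, Kigali, Rabat, Hanoi, Lima]
Visit Tunis → queue [Kyoto, Kigali, Rabat, Hanoi, Lima]
Visit Kyoto → queue [Kigali, Rabat, Hanoi, Lima]
Visit Kigali → queue [Rabat, Hanoi, Lima]
Visit Rabat → queue [Hanoi, Lima]
Visit Hanoi → queue [Lima]
Visit Lima → queue []

Visit order: Paris, Milan, Riga, Sofia, Oslo, Seoul, Accra, Dakar, Lagos, Quito, Tunis, Kyoto, Kigali, Rabat, Hanoi, Lima

Lagos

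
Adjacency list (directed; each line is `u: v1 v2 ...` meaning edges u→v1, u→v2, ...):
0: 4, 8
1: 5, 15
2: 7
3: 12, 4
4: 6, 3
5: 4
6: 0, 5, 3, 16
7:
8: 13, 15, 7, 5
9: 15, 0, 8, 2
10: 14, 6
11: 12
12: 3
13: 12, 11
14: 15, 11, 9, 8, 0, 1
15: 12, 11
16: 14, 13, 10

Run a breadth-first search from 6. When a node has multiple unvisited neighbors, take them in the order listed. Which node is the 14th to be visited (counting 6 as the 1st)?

Visit 6; enqueue 0, 5, 3, 16 → queue [0, 5, 3, 16]
Visit 0; enqueue 4, 8 → queue [5, 3, 16, 4, 8]
Visit 5 → queue [3, 16, 4, 8]
Visit 3; enqueue 12 → queue [16, 4, 8, 12]
Visit 16; enqueue 14, 13, 10 → queue [4, 8, 12, 14, 13, 10]
Visit 4 → queue [8, 12, 14, 13, 10]
Visit 8; enqueue 15, 7 → queue [12, 14, 13, 10, 15, 7]
Visit 12 → queue [14, 13, 10, 15, 7]
Visit 14; enqueue 11, 9, 1 → queue [13, 10, 15, 7, 11, 9, 1]
Visit 13 → queue [10, 15, 7, 11, 9, 1]
Visit 10 → queue [15, 7, 11, 9, 1]
Visit 15 → queue [7, 11, 9, 1]
Visit 7 → queue [11, 9, 1]
Visit 11 → queue [9, 1]
Visit 9; enqueue 2 → queue [1, 2]
Visit 1 → queue [2]
Visit 2 → queue []

Visit order: 6, 0, 5, 3, 16, 4, 8, 12, 14, 13, 10, 15, 7, 11, 9, 1, 2

11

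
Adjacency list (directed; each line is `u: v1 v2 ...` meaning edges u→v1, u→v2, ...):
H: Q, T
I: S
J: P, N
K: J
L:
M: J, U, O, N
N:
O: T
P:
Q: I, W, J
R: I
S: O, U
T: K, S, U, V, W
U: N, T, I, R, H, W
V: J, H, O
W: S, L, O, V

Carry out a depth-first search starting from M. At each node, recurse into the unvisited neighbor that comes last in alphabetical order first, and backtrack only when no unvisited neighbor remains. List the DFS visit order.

Visit M
M → U
U → W
W → V
V → O
O → T
T → S
T → K
K → J
J → P
J → N
V → H
H → Q
Q → I
W → L
U → R

M, U, W, V, O, T, S, K, J, P, N, H, Q, I, L, R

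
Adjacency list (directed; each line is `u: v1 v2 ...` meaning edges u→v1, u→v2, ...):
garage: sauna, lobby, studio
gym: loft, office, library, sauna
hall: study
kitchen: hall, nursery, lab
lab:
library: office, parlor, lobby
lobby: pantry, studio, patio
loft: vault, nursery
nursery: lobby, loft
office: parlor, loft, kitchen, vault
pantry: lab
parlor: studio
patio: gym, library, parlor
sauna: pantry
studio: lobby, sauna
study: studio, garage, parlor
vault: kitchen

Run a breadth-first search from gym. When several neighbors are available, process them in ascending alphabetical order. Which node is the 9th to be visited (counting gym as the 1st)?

Visit gym; enqueue library, loft, office, sauna → queue [library, loft, office, sauna]
Visit library; enqueue lobby, parlor → queue [loft, office, sauna, lobby, parlor]
Visit loft; enqueue nursery, vault → queue [office, sauna, lobby, parlor, nursery, vault]
Visit office; enqueue kitchen → queue [sauna, lobby, parlor, nursery, vault, kitchen]
Visit sauna; enqueue pantry → queue [lobby, parlor, nursery, vault, kitchen, pantry]
Visit lobby; enqueue patio, studio → queue [parlor, nursery, vault, kitchen, pantry, patio, studio]
Visit parlor → queue [nursery, vault, kitchen, pantry, patio, studio]
Visit nursery → queue [vault, kitchen, pantry, patio, studio]
Visit vault → queue [kitchen, pantry, patio, studio]
Visit kitchen; enqueue hall, lab → queue [pantry, patio, studio, hall, lab]
Visit pantry → queue [patio, studio, hall, lab]
Visit patio → queue [studio, hall, lab]
Visit studio → queue [hall, lab]
Visit hall; enqueue study → queue [lab, study]
Visit lab → queue [study]
Visit study; enqueue garage → queue [garage]
Visit garage → queue []

Visit order: gym, library, loft, office, sauna, lobby, parlor, nursery, vault, kitchen, pantry, patio, studio, hall, lab, study, garage

vault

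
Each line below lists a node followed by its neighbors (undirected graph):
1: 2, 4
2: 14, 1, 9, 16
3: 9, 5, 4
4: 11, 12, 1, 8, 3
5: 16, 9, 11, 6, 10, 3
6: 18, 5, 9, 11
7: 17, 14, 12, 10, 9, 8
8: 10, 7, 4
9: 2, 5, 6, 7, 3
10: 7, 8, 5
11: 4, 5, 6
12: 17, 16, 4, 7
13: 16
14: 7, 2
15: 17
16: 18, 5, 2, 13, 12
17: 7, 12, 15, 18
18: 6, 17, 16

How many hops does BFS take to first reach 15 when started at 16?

Level 0: 16
Level 1: 2, 5, 12, 13, 18
Level 2: 1, 3, 4, 6, 7, 9, 10, 11, 14, 17
Level 3: 8, 15
15 first appears at level 3.

3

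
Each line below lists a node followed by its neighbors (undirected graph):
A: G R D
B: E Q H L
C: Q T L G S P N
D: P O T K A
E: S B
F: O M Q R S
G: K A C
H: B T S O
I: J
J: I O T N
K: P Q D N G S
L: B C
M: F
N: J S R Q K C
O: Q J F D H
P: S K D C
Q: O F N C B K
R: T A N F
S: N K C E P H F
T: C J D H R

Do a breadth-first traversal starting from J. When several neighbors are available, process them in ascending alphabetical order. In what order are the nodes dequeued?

J → I → N → O → T → C → K → Q → R → S → D → F → H → G → L → P → B → A → E → M

Visit J; enqueue I, N, O, T → queue [I, N, O, T]
Visit I → queue [N, O, T]
Visit N; enqueue C, K, Q, R, S → queue [O, T, C, K, Q, R, S]
Visit O; enqueue D, F, H → queue [T, C, K, Q, R, S, D, F, H]
Visit T → queue [C, K, Q, R, S, D, F, H]
Visit C; enqueue G, L, P → queue [K, Q, R, S, D, F, H, G, L, P]
Visit K → queue [Q, R, S, D, F, H, G, L, P]
Visit Q; enqueue B → queue [R, S, D, F, H, G, L, P, B]
Visit R; enqueue A → queue [S, D, F, H, G, L, P, B, A]
Visit S; enqueue E → queue [D, F, H, G, L, P, B, A, E]
Visit D → queue [F, H, G, L, P, B, A, E]
Visit F; enqueue M → queue [H, G, L, P, B, A, E, M]
Visit H → queue [G, L, P, B, A, E, M]
Visit G → queue [L, P, B, A, E, M]
Visit L → queue [P, B, A, E, M]
Visit P → queue [B, A, E, M]
Visit B → queue [A, E, M]
Visit A → queue [E, M]
Visit E → queue [M]
Visit M → queue []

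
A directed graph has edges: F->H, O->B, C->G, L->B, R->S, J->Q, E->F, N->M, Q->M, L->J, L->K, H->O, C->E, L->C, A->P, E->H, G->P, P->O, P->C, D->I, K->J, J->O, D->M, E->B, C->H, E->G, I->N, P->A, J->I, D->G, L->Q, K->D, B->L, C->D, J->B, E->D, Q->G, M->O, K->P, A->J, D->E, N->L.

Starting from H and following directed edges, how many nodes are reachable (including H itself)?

17

BFS from H visits: H, O, B, L, C, J, K, Q, D, E, G, I, P, M, F, N, A
Reachable nodes: 17 of 19 total.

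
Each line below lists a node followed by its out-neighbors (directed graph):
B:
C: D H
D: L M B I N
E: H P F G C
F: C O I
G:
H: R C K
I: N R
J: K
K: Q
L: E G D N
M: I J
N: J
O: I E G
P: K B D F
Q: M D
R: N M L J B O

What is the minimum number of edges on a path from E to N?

3

Level 0: E
Level 1: C, F, G, H, P
Level 2: B, D, I, K, O, R
Level 3: J, L, M, N, Q
N first appears at level 3.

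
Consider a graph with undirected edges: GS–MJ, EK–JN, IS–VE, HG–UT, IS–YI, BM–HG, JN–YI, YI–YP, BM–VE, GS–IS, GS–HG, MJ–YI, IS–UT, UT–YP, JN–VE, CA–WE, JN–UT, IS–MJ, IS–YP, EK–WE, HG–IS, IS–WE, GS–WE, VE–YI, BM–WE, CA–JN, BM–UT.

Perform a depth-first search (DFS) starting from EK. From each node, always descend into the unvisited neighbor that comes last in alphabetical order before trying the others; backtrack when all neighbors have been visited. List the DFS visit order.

EK, WE, IS, YP, YI, VE, JN, UT, HG, GS, MJ, BM, CA

Visit EK
EK → WE
WE → IS
IS → YP
YP → YI
YI → VE
VE → JN
JN → UT
UT → HG
HG → GS
GS → MJ
HG → BM
JN → CA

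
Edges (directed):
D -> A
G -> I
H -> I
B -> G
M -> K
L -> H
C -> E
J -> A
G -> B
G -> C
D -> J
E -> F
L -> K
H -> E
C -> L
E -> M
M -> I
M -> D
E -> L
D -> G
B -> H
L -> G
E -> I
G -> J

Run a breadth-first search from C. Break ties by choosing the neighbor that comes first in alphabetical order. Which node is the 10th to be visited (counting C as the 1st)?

D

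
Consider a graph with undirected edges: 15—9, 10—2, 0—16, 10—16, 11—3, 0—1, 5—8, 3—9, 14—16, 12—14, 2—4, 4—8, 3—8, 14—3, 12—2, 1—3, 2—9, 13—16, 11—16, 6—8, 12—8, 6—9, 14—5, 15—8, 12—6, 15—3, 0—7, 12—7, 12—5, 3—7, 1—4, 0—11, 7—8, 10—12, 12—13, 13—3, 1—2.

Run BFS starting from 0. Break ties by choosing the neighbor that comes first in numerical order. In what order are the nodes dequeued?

0, 1, 7, 11, 16, 2, 3, 4, 8, 12, 10, 13, 14, 9, 15, 5, 6

Visit 0; enqueue 1, 7, 11, 16 → queue [1, 7, 11, 16]
Visit 1; enqueue 2, 3, 4 → queue [7, 11, 16, 2, 3, 4]
Visit 7; enqueue 8, 12 → queue [11, 16, 2, 3, 4, 8, 12]
Visit 11 → queue [16, 2, 3, 4, 8, 12]
Visit 16; enqueue 10, 13, 14 → queue [2, 3, 4, 8, 12, 10, 13, 14]
Visit 2; enqueue 9 → queue [3, 4, 8, 12, 10, 13, 14, 9]
Visit 3; enqueue 15 → queue [4, 8, 12, 10, 13, 14, 9, 15]
Visit 4 → queue [8, 12, 10, 13, 14, 9, 15]
Visit 8; enqueue 5, 6 → queue [12, 10, 13, 14, 9, 15, 5, 6]
Visit 12 → queue [10, 13, 14, 9, 15, 5, 6]
Visit 10 → queue [13, 14, 9, 15, 5, 6]
Visit 13 → queue [14, 9, 15, 5, 6]
Visit 14 → queue [9, 15, 5, 6]
Visit 9 → queue [15, 5, 6]
Visit 15 → queue [5, 6]
Visit 5 → queue [6]
Visit 6 → queue []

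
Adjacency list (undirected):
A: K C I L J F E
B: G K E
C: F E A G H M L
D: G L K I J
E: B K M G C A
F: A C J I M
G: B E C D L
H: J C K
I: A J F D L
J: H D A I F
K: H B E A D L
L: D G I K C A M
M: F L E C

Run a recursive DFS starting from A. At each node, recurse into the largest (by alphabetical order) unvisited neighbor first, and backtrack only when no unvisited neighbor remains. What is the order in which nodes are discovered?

A, L, M, F, J, I, D, K, H, C, G, E, B

Visit A
A → L
L → M
M → F
F → J
J → I
I → D
D → K
K → H
H → C
C → G
G → E
E → B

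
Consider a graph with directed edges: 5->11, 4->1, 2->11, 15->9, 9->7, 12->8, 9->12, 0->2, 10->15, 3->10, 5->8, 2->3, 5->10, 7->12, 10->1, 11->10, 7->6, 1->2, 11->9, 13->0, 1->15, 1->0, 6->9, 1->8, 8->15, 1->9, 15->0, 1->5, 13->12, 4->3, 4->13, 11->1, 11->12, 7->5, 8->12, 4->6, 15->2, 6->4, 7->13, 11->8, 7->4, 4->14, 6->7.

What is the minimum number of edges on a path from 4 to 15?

2

Level 0: 4
Level 1: 1, 3, 6, 13, 14
Level 2: 0, 2, 5, 7, 8, 9, 10, 12, 15
Level 3: 11
15 first appears at level 2.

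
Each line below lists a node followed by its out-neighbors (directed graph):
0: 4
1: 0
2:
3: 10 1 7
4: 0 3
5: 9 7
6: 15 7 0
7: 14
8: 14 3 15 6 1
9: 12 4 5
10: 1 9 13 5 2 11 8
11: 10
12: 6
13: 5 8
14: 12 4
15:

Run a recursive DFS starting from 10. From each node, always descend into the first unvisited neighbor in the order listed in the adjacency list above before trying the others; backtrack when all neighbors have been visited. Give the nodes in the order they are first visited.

Visit 10
10 → 1
1 → 0
0 → 4
4 → 3
3 → 7
7 → 14
14 → 12
12 → 6
6 → 15
10 → 9
9 → 5
10 → 13
13 → 8
10 → 2
10 → 11

10, 1, 0, 4, 3, 7, 14, 12, 6, 15, 9, 5, 13, 8, 2, 11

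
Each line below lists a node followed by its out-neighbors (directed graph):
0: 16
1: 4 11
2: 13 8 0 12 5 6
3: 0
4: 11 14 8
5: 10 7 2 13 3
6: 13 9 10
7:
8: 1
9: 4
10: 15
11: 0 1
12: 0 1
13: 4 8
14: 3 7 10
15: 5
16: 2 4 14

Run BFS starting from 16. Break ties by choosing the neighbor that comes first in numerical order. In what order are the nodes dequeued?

16 2 4 14 0 5 6 8 12 13 11 3 7 10 9 1 15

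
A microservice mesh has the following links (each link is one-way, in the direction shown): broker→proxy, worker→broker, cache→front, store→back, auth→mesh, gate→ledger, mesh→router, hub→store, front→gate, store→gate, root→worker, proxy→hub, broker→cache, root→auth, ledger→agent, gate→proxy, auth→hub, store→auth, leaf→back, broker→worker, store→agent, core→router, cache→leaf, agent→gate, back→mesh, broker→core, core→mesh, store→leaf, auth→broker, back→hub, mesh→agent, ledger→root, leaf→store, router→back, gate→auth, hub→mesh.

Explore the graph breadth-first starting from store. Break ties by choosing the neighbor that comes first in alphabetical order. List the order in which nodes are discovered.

Visit store; enqueue agent, auth, back, gate, leaf → queue [agent, auth, back, gate, leaf]
Visit agent → queue [auth, back, gate, leaf]
Visit auth; enqueue broker, hub, mesh → queue [back, gate, leaf, broker, hub, mesh]
Visit back → queue [gate, leaf, broker, hub, mesh]
Visit gate; enqueue ledger, proxy → queue [leaf, broker, hub, mesh, ledger, proxy]
Visit leaf → queue [broker, hub, mesh, ledger, proxy]
Visit broker; enqueue cache, core, worker → queue [hub, mesh, ledger, proxy, cache, core, worker]
Visit hub → queue [mesh, ledger, proxy, cache, core, worker]
Visit mesh; enqueue router → queue [ledger, proxy, cache, core, worker, router]
Visit ledger; enqueue root → queue [proxy, cache, core, worker, router, root]
Visit proxy → queue [cache, core, worker, router, root]
Visit cache; enqueue front → queue [core, worker, router, root, front]
Visit core → queue [worker, router, root, front]
Visit worker → queue [router, root, front]
Visit router → queue [root, front]
Visit root → queue [front]
Visit front → queue []

store → agent → auth → back → gate → leaf → broker → hub → mesh → ledger → proxy → cache → core → worker → router → root → front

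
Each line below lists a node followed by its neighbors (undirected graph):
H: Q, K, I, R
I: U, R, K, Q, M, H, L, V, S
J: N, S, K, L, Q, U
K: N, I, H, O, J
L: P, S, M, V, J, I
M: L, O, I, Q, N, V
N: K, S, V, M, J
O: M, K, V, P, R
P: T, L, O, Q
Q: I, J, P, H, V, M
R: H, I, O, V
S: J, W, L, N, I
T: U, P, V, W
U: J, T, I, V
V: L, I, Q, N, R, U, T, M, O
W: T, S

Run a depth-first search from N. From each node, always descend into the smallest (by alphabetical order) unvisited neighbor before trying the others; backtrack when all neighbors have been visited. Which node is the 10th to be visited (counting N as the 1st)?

Visit N
N → J
J → K
K → H
H → I
I → L
L → M
M → O
O → P
P → Q
Q → V
V → R
V → T
T → U
T → W
W → S

Visit order: N, J, K, H, I, L, M, O, P, Q, V, R, T, U, W, S

Q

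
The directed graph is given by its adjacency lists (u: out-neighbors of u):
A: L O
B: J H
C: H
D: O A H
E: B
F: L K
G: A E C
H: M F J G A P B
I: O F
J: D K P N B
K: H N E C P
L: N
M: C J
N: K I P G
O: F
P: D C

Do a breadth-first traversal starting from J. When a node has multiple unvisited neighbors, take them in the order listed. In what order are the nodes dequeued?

J → D → K → P → N → B → O → A → H → E → C → I → G → F → L → M

Visit J; enqueue D, K, P, N, B → queue [D, K, P, N, B]
Visit D; enqueue O, A, H → queue [K, P, N, B, O, A, H]
Visit K; enqueue E, C → queue [P, N, B, O, A, H, E, C]
Visit P → queue [N, B, O, A, H, E, C]
Visit N; enqueue I, G → queue [B, O, A, H, E, C, I, G]
Visit B → queue [O, A, H, E, C, I, G]
Visit O; enqueue F → queue [A, H, E, C, I, G, F]
Visit A; enqueue L → queue [H, E, C, I, G, F, L]
Visit H; enqueue M → queue [E, C, I, G, F, L, M]
Visit E → queue [C, I, G, F, L, M]
Visit C → queue [I, G, F, L, M]
Visit I → queue [G, F, L, M]
Visit G → queue [F, L, M]
Visit F → queue [L, M]
Visit L → queue [M]
Visit M → queue []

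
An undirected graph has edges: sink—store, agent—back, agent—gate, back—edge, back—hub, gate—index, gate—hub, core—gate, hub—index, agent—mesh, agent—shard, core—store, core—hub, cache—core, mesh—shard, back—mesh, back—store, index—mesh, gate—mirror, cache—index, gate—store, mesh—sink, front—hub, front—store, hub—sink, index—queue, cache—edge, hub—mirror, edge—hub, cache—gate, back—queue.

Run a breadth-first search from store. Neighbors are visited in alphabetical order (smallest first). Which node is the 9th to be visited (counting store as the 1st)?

hub

Visit store; enqueue back, core, front, gate, sink → queue [back, core, front, gate, sink]
Visit back; enqueue agent, edge, hub, mesh, queue → queue [core, front, gate, sink, agent, edge, hub, mesh, queue]
Visit core; enqueue cache → queue [front, gate, sink, agent, edge, hub, mesh, queue, cache]
Visit front → queue [gate, sink, agent, edge, hub, mesh, queue, cache]
Visit gate; enqueue index, mirror → queue [sink, agent, edge, hub, mesh, queue, cache, index, mirror]
Visit sink → queue [agent, edge, hub, mesh, queue, cache, index, mirror]
Visit agent; enqueue shard → queue [edge, hub, mesh, queue, cache, index, mirror, shard]
Visit edge → queue [hub, mesh, queue, cache, index, mirror, shard]
Visit hub → queue [mesh, queue, cache, index, mirror, shard]
Visit mesh → queue [queue, cache, index, mirror, shard]
Visit queue → queue [cache, index, mirror, shard]
Visit cache → queue [index, mirror, shard]
Visit index → queue [mirror, shard]
Visit mirror → queue [shard]
Visit shard → queue []

Visit order: store, back, core, front, gate, sink, agent, edge, hub, mesh, queue, cache, index, mirror, shard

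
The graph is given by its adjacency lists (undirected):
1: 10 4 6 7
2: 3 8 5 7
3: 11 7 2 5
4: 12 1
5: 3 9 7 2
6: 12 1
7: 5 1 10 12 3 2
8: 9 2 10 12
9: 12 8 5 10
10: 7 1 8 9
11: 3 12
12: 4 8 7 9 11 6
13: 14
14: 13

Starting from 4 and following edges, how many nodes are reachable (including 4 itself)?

12

BFS from 4 visits: 4, 1, 12, 6, 7, 10, 8, 9, 11, 2, 3, 5
Reachable nodes: 12 of 14 total.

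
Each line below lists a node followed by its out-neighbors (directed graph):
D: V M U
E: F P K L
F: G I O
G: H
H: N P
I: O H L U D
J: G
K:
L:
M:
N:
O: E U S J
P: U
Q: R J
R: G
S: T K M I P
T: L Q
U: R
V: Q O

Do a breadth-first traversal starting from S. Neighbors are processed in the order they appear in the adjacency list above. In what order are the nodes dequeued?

Visit S; enqueue T, K, M, I, P → queue [T, K, M, I, P]
Visit T; enqueue L, Q → queue [K, M, I, P, L, Q]
Visit K → queue [M, I, P, L, Q]
Visit M → queue [I, P, L, Q]
Visit I; enqueue O, H, U, D → queue [P, L, Q, O, H, U, D]
Visit P → queue [L, Q, O, H, U, D]
Visit L → queue [Q, O, H, U, D]
Visit Q; enqueue R, J → queue [O, H, U, D, R, J]
Visit O; enqueue E → queue [H, U, D, R, J, E]
Visit H; enqueue N → queue [U, D, R, J, E, N]
Visit U → queue [D, R, J, E, N]
Visit D; enqueue V → queue [R, J, E, N, V]
Visit R; enqueue G → queue [J, E, N, V, G]
Visit J → queue [E, N, V, G]
Visit E; enqueue F → queue [N, V, G, F]
Visit N → queue [V, G, F]
Visit V → queue [G, F]
Visit G → queue [F]
Visit F → queue []

S → T → K → M → I → P → L → Q → O → H → U → D → R → J → E → N → V → G → F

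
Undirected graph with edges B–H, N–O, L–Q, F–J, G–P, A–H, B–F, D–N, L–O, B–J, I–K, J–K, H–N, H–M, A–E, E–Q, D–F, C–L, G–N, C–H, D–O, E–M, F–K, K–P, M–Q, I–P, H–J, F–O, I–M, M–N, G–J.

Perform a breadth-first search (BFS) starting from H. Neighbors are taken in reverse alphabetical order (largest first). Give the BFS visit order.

Visit H; enqueue N, M, J, C, B, A → queue [N, M, J, C, B, A]
Visit N; enqueue O, G, D → queue [M, J, C, B, A, O, G, D]
Visit M; enqueue Q, I, E → queue [J, C, B, A, O, G, D, Q, I, E]
Visit J; enqueue K, F → queue [C, B, A, O, G, D, Q, I, E, K, F]
Visit C; enqueue L → queue [B, A, O, G, D, Q, I, E, K, F, L]
Visit B → queue [A, O, G, D, Q, I, E, K, F, L]
Visit A → queue [O, G, D, Q, I, E, K, F, L]
Visit O → queue [G, D, Q, I, E, K, F, L]
Visit G; enqueue P → queue [D, Q, I, E, K, F, L, P]
Visit D → queue [Q, I, E, K, F, L, P]
Visit Q → queue [I, E, K, F, L, P]
Visit I → queue [E, K, F, L, P]
Visit E → queue [K, F, L, P]
Visit K → queue [F, L, P]
Visit F → queue [L, P]
Visit L → queue [P]
Visit P → queue []

H, N, M, J, C, B, A, O, G, D, Q, I, E, K, F, L, P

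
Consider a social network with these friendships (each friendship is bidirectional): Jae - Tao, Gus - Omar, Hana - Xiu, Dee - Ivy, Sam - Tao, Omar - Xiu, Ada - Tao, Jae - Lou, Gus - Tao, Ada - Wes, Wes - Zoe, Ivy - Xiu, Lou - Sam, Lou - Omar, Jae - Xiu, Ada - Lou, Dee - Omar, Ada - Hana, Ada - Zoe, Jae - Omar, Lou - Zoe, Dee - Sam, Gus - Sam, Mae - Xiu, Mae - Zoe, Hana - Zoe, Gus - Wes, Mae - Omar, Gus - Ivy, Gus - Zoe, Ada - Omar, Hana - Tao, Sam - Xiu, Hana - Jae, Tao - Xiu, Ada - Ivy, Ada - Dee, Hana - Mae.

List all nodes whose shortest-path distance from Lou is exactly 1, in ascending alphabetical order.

Level 0: Lou
Level 1: Ada, Jae, Omar, Sam, Zoe
Level 2: Dee, Gus, Hana, Ivy, Mae, Tao, Wes, Xiu

Ada, Jae, Omar, Sam, Zoe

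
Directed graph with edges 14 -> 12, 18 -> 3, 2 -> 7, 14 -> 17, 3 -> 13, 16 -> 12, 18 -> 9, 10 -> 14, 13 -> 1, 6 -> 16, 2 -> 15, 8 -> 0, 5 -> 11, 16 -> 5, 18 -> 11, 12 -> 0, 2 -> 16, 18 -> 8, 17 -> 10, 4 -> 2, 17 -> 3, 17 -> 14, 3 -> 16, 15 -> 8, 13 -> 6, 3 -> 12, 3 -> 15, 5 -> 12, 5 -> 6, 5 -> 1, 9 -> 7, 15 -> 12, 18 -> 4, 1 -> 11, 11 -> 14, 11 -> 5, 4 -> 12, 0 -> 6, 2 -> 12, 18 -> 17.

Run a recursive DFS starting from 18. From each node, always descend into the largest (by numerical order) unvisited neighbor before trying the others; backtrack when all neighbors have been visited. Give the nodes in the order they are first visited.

18, 17, 14, 12, 0, 6, 16, 5, 11, 1, 10, 3, 15, 8, 13, 9, 7, 4, 2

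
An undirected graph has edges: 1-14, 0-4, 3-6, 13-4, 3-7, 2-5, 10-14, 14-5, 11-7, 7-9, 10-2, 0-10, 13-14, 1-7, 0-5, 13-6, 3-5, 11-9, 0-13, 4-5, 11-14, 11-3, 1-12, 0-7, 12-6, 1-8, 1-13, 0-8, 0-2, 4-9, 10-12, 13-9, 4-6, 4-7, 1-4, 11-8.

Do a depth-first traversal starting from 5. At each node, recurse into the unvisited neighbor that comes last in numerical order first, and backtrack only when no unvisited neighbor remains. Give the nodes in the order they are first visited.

Visit 5
5 → 14
14 → 13
13 → 9
9 → 11
11 → 8
8 → 1
1 → 12
12 → 10
10 → 2
2 → 0
0 → 7
7 → 4
4 → 6
6 → 3

5, 14, 13, 9, 11, 8, 1, 12, 10, 2, 0, 7, 4, 6, 3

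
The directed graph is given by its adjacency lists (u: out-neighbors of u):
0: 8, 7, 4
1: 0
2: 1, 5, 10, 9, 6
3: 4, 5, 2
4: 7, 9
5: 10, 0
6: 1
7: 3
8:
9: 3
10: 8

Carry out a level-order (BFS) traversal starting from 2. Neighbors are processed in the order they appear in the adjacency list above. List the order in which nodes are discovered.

2, 1, 5, 10, 9, 6, 0, 8, 3, 7, 4

Visit 2; enqueue 1, 5, 10, 9, 6 → queue [1, 5, 10, 9, 6]
Visit 1; enqueue 0 → queue [5, 10, 9, 6, 0]
Visit 5 → queue [10, 9, 6, 0]
Visit 10; enqueue 8 → queue [9, 6, 0, 8]
Visit 9; enqueue 3 → queue [6, 0, 8, 3]
Visit 6 → queue [0, 8, 3]
Visit 0; enqueue 7, 4 → queue [8, 3, 7, 4]
Visit 8 → queue [3, 7, 4]
Visit 3 → queue [7, 4]
Visit 7 → queue [4]
Visit 4 → queue []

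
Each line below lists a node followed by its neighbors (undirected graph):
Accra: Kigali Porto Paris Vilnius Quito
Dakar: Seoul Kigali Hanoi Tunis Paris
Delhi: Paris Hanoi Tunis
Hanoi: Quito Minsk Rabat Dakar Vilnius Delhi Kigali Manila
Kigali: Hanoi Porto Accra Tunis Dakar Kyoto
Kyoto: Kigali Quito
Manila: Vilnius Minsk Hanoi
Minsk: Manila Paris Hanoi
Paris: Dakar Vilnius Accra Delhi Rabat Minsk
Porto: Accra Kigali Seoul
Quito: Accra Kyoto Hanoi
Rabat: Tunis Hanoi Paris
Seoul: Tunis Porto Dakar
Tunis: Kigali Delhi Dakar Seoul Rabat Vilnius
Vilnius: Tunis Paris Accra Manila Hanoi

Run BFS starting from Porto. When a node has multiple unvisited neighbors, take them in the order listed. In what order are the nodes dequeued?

Porto -> Accra -> Kigali -> Seoul -> Paris -> Vilnius -> Quito -> Hanoi -> Tunis -> Dakar -> Kyoto -> Delhi -> Rabat -> Minsk -> Manila

Visit Porto; enqueue Accra, Kigali, Seoul → queue [Accra, Kigali, Seoul]
Visit Accra; enqueue Paris, Vilnius, Quito → queue [Kigali, Seoul, Paris, Vilnius, Quito]
Visit Kigali; enqueue Hanoi, Tunis, Dakar, Kyoto → queue [Seoul, Paris, Vilnius, Quito, Hanoi, Tunis, Dakar, Kyoto]
Visit Seoul → queue [Paris, Vilnius, Quito, Hanoi, Tunis, Dakar, Kyoto]
Visit Paris; enqueue Delhi, Rabat, Minsk → queue [Vilnius, Quito, Hanoi, Tunis, Dakar, Kyoto, Delhi, Rabat, Minsk]
Visit Vilnius; enqueue Manila → queue [Quito, Hanoi, Tunis, Dakar, Kyoto, Delhi, Rabat, Minsk, Manila]
Visit Quito → queue [Hanoi, Tunis, Dakar, Kyoto, Delhi, Rabat, Minsk, Manila]
Visit Hanoi → queue [Tunis, Dakar, Kyoto, Delhi, Rabat, Minsk, Manila]
Visit Tunis → queue [Dakar, Kyoto, Delhi, Rabat, Minsk, Manila]
Visit Dakar → queue [Kyoto, Delhi, Rabat, Minsk, Manila]
Visit Kyoto → queue [Delhi, Rabat, Minsk, Manila]
Visit Delhi → queue [Rabat, Minsk, Manila]
Visit Rabat → queue [Minsk, Manila]
Visit Minsk → queue [Manila]
Visit Manila → queue []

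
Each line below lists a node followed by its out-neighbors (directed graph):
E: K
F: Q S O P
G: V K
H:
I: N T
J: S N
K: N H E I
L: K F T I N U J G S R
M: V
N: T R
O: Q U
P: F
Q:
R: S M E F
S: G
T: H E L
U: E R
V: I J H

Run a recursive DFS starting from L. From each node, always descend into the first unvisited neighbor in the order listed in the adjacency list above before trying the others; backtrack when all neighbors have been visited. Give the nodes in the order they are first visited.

Visit L
L → K
K → N
N → T
T → H
T → E
N → R
R → S
S → G
G → V
V → I
V → J
R → M
R → F
F → Q
F → O
O → U
F → P

L, K, N, T, H, E, R, S, G, V, I, J, M, F, Q, O, U, P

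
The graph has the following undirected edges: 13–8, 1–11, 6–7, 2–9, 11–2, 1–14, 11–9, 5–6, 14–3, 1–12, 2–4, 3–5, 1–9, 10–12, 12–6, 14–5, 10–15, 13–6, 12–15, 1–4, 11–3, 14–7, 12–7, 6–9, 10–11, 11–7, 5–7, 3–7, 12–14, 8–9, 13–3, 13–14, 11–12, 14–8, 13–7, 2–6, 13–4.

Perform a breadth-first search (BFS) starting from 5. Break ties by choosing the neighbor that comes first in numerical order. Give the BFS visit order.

Visit 5; enqueue 3, 6, 7, 14 → queue [3, 6, 7, 14]
Visit 3; enqueue 11, 13 → queue [6, 7, 14, 11, 13]
Visit 6; enqueue 2, 9, 12 → queue [7, 14, 11, 13, 2, 9, 12]
Visit 7 → queue [14, 11, 13, 2, 9, 12]
Visit 14; enqueue 1, 8 → queue [11, 13, 2, 9, 12, 1, 8]
Visit 11; enqueue 10 → queue [13, 2, 9, 12, 1, 8, 10]
Visit 13; enqueue 4 → queue [2, 9, 12, 1, 8, 10, 4]
Visit 2 → queue [9, 12, 1, 8, 10, 4]
Visit 9 → queue [12, 1, 8, 10, 4]
Visit 12; enqueue 15 → queue [1, 8, 10, 4, 15]
Visit 1 → queue [8, 10, 4, 15]
Visit 8 → queue [10, 4, 15]
Visit 10 → queue [4, 15]
Visit 4 → queue [15]
Visit 15 → queue []

5 3 6 7 14 11 13 2 9 12 1 8 10 4 15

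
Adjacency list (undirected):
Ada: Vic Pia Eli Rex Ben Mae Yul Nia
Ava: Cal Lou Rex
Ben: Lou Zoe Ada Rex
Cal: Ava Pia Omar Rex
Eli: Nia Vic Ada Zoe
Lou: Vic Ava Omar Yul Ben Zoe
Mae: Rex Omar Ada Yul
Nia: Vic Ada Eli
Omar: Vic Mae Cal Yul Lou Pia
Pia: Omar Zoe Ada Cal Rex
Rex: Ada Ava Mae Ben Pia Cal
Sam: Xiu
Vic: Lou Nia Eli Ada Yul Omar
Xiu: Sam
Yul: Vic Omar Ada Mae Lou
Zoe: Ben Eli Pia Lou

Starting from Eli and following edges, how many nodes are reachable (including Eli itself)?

14

BFS from Eli visits: Eli, Zoe, Vic, Nia, Ada, Pia, Lou, Ben, Yul, Omar, Rex, Mae, Cal, Ava
Reachable nodes: 14 of 16 total.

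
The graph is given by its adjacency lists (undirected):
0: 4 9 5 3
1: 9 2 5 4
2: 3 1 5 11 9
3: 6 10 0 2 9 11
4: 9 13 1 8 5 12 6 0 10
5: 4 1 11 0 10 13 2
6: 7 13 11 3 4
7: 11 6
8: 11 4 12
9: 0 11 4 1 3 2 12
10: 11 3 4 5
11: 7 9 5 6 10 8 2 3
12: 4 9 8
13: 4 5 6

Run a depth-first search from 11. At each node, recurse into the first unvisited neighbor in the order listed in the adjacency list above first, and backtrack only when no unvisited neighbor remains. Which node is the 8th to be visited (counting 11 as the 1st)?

5

Visit 11
11 → 7
7 → 6
6 → 13
13 → 4
4 → 9
9 → 0
0 → 5
5 → 1
1 → 2
2 → 3
3 → 10
9 → 12
12 → 8

Visit order: 11, 7, 6, 13, 4, 9, 0, 5, 1, 2, 3, 10, 12, 8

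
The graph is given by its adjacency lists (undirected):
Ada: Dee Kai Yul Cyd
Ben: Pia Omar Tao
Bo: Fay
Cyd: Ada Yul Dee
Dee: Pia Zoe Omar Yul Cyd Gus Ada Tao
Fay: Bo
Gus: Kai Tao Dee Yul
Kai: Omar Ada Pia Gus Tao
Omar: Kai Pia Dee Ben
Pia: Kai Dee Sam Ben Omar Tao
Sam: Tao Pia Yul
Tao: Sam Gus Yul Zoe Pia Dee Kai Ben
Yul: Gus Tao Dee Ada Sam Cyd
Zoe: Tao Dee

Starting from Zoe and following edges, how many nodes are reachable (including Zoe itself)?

12

BFS from Zoe visits: Zoe, Tao, Dee, Yul, Sam, Pia, Kai, Gus, Ben, Omar, Cyd, Ada
Reachable nodes: 12 of 14 total.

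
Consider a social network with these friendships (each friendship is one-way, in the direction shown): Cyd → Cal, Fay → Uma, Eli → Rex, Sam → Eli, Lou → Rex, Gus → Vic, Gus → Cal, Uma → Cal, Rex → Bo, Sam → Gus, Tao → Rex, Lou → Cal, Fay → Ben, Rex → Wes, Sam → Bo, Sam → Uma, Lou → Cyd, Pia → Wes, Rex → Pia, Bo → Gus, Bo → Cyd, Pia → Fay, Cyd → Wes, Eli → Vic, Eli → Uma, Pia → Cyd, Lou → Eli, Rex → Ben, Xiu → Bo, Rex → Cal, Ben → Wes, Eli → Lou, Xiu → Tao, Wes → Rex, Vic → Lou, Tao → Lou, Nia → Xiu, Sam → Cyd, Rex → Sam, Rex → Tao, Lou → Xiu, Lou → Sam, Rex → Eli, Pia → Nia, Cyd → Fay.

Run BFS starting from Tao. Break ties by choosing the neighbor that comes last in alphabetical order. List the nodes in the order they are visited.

Visit Tao; enqueue Rex, Lou → queue [Rex, Lou]
Visit Rex; enqueue Wes, Sam, Pia, Eli, Cal, Bo, Ben → queue [Lou, Wes, Sam, Pia, Eli, Cal, Bo, Ben]
Visit Lou; enqueue Xiu, Cyd → queue [Wes, Sam, Pia, Eli, Cal, Bo, Ben, Xiu, Cyd]
Visit Wes → queue [Sam, Pia, Eli, Cal, Bo, Ben, Xiu, Cyd]
Visit Sam; enqueue Uma, Gus → queue [Pia, Eli, Cal, Bo, Ben, Xiu, Cyd, Uma, Gus]
Visit Pia; enqueue Nia, Fay → queue [Eli, Cal, Bo, Ben, Xiu, Cyd, Uma, Gus, Nia, Fay]
Visit Eli; enqueue Vic → queue [Cal, Bo, Ben, Xiu, Cyd, Uma, Gus, Nia, Fay, Vic]
Visit Cal → queue [Bo, Ben, Xiu, Cyd, Uma, Gus, Nia, Fay, Vic]
Visit Bo → queue [Ben, Xiu, Cyd, Uma, Gus, Nia, Fay, Vic]
Visit Ben → queue [Xiu, Cyd, Uma, Gus, Nia, Fay, Vic]
Visit Xiu → queue [Cyd, Uma, Gus, Nia, Fay, Vic]
Visit Cyd → queue [Uma, Gus, Nia, Fay, Vic]
Visit Uma → queue [Gus, Nia, Fay, Vic]
Visit Gus → queue [Nia, Fay, Vic]
Visit Nia → queue [Fay, Vic]
Visit Fay → queue [Vic]
Visit Vic → queue []

Tao → Rex → Lou → Wes → Sam → Pia → Eli → Cal → Bo → Ben → Xiu → Cyd → Uma → Gus → Nia → Fay → Vic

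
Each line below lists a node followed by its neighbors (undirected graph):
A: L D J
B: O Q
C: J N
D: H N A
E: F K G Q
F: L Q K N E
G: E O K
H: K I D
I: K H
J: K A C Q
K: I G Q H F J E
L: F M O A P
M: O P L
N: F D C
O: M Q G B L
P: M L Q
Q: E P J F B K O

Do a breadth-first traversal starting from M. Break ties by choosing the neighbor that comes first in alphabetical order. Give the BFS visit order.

Visit M; enqueue L, O, P → queue [L, O, P]
Visit L; enqueue A, F → queue [O, P, A, F]
Visit O; enqueue B, G, Q → queue [P, A, F, B, G, Q]
Visit P → queue [A, F, B, G, Q]
Visit A; enqueue D, J → queue [F, B, G, Q, D, J]
Visit F; enqueue E, K, N → queue [B, G, Q, D, J, E, K, N]
Visit B → queue [G, Q, D, J, E, K, N]
Visit G → queue [Q, D, J, E, K, N]
Visit Q → queue [D, J, E, K, N]
Visit D; enqueue H → queue [J, E, K, N, H]
Visit J; enqueue C → queue [E, K, N, H, C]
Visit E → queue [K, N, H, C]
Visit K; enqueue I → queue [N, H, C, I]
Visit N → queue [H, C, I]
Visit H → queue [C, I]
Visit C → queue [I]
Visit I → queue []

M, L, O, P, A, F, B, G, Q, D, J, E, K, N, H, C, I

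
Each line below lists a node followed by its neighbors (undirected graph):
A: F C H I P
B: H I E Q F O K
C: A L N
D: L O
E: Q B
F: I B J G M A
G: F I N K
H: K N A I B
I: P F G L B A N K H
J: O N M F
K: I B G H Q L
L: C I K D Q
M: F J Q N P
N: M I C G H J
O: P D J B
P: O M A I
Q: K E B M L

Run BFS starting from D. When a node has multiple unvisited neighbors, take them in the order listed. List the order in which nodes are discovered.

D, L, O, C, I, K, Q, P, J, B, A, N, F, G, H, E, M

Visit D; enqueue L, O → queue [L, O]
Visit L; enqueue C, I, K, Q → queue [O, C, I, K, Q]
Visit O; enqueue P, J, B → queue [C, I, K, Q, P, J, B]
Visit C; enqueue A, N → queue [I, K, Q, P, J, B, A, N]
Visit I; enqueue F, G, H → queue [K, Q, P, J, B, A, N, F, G, H]
Visit K → queue [Q, P, J, B, A, N, F, G, H]
Visit Q; enqueue E, M → queue [P, J, B, A, N, F, G, H, E, M]
Visit P → queue [J, B, A, N, F, G, H, E, M]
Visit J → queue [B, A, N, F, G, H, E, M]
Visit B → queue [A, N, F, G, H, E, M]
Visit A → queue [N, F, G, H, E, M]
Visit N → queue [F, G, H, E, M]
Visit F → queue [G, H, E, M]
Visit G → queue [H, E, M]
Visit H → queue [E, M]
Visit E → queue [M]
Visit M → queue []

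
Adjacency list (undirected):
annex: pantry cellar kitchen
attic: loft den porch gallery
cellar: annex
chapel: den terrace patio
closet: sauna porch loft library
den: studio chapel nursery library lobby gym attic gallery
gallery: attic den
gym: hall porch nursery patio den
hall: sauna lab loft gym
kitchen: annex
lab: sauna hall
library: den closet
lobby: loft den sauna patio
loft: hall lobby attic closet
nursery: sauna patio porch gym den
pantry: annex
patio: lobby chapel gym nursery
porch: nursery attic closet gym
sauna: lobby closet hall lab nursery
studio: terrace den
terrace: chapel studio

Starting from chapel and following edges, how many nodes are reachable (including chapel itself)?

17

BFS from chapel visits: chapel, den, patio, terrace, attic, gallery, gym, library, lobby, nursery, studio, loft, porch, hall, closet, sauna, lab
Reachable nodes: 17 of 21 total.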